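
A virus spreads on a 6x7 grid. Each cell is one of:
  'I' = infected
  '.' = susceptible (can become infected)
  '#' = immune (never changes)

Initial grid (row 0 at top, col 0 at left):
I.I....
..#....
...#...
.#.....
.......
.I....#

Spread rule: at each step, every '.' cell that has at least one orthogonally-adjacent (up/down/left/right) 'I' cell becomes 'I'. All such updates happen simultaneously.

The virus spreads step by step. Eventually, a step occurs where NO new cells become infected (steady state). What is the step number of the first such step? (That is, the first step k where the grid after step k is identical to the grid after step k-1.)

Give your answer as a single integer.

Step 0 (initial): 3 infected
Step 1: +6 new -> 9 infected
Step 2: +7 new -> 16 infected
Step 3: +7 new -> 23 infected
Step 4: +7 new -> 30 infected
Step 5: +4 new -> 34 infected
Step 6: +3 new -> 37 infected
Step 7: +1 new -> 38 infected
Step 8: +0 new -> 38 infected

Answer: 8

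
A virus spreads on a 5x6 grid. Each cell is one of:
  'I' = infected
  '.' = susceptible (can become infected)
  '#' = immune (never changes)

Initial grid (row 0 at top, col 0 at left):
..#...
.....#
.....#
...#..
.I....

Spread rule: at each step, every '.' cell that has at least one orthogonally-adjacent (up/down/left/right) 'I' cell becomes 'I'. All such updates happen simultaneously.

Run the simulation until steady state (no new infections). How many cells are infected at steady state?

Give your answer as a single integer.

Answer: 26

Derivation:
Step 0 (initial): 1 infected
Step 1: +3 new -> 4 infected
Step 2: +4 new -> 8 infected
Step 3: +4 new -> 12 infected
Step 4: +6 new -> 18 infected
Step 5: +4 new -> 22 infected
Step 6: +2 new -> 24 infected
Step 7: +1 new -> 25 infected
Step 8: +1 new -> 26 infected
Step 9: +0 new -> 26 infected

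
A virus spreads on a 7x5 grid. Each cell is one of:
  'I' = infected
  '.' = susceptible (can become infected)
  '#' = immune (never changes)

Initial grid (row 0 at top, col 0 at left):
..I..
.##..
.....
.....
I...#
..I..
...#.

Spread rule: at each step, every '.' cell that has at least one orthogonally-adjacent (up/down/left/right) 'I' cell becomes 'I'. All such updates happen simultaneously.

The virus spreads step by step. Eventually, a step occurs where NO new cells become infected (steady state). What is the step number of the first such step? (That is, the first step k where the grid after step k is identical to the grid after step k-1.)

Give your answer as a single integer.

Answer: 5

Derivation:
Step 0 (initial): 3 infected
Step 1: +9 new -> 12 infected
Step 2: +10 new -> 22 infected
Step 3: +7 new -> 29 infected
Step 4: +2 new -> 31 infected
Step 5: +0 new -> 31 infected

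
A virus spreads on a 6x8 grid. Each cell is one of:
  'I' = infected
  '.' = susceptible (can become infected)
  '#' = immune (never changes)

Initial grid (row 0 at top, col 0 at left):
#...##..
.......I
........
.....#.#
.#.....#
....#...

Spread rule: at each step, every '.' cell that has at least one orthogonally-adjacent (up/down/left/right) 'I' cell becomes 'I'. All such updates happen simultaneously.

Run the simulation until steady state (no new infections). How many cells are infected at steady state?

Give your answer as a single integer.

Answer: 40

Derivation:
Step 0 (initial): 1 infected
Step 1: +3 new -> 4 infected
Step 2: +3 new -> 7 infected
Step 3: +3 new -> 10 infected
Step 4: +3 new -> 13 infected
Step 5: +6 new -> 19 infected
Step 6: +7 new -> 26 infected
Step 7: +5 new -> 31 infected
Step 8: +4 new -> 35 infected
Step 9: +2 new -> 37 infected
Step 10: +2 new -> 39 infected
Step 11: +1 new -> 40 infected
Step 12: +0 new -> 40 infected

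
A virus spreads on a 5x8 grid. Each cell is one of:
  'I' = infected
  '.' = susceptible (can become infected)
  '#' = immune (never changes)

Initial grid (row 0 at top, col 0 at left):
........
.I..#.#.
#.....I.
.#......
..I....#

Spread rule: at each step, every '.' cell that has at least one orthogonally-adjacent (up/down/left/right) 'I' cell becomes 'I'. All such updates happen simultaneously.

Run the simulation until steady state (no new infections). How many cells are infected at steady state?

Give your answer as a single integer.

Answer: 35

Derivation:
Step 0 (initial): 3 infected
Step 1: +10 new -> 13 infected
Step 2: +13 new -> 26 infected
Step 3: +7 new -> 33 infected
Step 4: +2 new -> 35 infected
Step 5: +0 new -> 35 infected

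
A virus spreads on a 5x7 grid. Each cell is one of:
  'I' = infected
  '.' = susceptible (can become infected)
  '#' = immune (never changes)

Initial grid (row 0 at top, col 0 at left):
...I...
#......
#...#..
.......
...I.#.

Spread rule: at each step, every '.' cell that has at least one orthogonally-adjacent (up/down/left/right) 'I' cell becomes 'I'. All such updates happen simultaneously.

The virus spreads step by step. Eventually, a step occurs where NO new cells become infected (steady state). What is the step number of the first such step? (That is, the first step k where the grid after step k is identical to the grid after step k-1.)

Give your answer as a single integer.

Step 0 (initial): 2 infected
Step 1: +6 new -> 8 infected
Step 2: +8 new -> 16 infected
Step 3: +8 new -> 24 infected
Step 4: +5 new -> 29 infected
Step 5: +2 new -> 31 infected
Step 6: +0 new -> 31 infected

Answer: 6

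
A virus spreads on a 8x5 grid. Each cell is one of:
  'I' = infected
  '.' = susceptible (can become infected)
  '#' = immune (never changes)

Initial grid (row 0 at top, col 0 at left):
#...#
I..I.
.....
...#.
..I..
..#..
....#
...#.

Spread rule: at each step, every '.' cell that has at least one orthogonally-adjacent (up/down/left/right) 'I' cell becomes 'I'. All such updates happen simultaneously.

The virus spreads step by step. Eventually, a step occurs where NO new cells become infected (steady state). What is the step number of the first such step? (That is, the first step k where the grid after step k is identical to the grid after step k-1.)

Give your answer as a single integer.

Step 0 (initial): 3 infected
Step 1: +9 new -> 12 infected
Step 2: +11 new -> 23 infected
Step 3: +5 new -> 28 infected
Step 4: +3 new -> 31 infected
Step 5: +2 new -> 33 infected
Step 6: +0 new -> 33 infected

Answer: 6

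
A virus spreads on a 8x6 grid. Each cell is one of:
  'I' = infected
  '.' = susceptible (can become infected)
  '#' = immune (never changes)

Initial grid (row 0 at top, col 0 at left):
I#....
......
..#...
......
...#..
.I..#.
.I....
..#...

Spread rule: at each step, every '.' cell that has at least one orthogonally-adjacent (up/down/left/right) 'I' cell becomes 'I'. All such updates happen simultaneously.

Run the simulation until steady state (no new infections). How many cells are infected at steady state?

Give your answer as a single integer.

Answer: 43

Derivation:
Step 0 (initial): 3 infected
Step 1: +7 new -> 10 infected
Step 2: +8 new -> 18 infected
Step 3: +6 new -> 24 infected
Step 4: +5 new -> 29 infected
Step 5: +6 new -> 35 infected
Step 6: +6 new -> 41 infected
Step 7: +2 new -> 43 infected
Step 8: +0 new -> 43 infected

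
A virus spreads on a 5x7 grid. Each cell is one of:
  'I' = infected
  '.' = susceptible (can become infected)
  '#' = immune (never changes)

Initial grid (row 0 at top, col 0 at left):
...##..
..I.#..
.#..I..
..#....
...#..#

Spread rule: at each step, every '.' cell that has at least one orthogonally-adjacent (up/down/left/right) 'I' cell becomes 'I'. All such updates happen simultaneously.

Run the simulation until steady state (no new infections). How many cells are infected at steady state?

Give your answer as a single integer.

Answer: 28

Derivation:
Step 0 (initial): 2 infected
Step 1: +7 new -> 9 infected
Step 2: +7 new -> 16 infected
Step 3: +6 new -> 22 infected
Step 4: +2 new -> 24 infected
Step 5: +2 new -> 26 infected
Step 6: +1 new -> 27 infected
Step 7: +1 new -> 28 infected
Step 8: +0 new -> 28 infected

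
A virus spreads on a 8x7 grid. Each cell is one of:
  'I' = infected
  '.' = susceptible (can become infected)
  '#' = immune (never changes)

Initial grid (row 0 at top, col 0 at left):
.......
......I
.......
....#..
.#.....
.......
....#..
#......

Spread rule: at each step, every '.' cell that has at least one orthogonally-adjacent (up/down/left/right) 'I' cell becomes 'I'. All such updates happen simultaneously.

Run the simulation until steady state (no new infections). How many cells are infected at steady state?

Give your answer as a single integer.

Answer: 52

Derivation:
Step 0 (initial): 1 infected
Step 1: +3 new -> 4 infected
Step 2: +4 new -> 8 infected
Step 3: +5 new -> 13 infected
Step 4: +5 new -> 18 infected
Step 5: +7 new -> 25 infected
Step 6: +8 new -> 33 infected
Step 7: +6 new -> 39 infected
Step 8: +4 new -> 43 infected
Step 9: +4 new -> 47 infected
Step 10: +3 new -> 50 infected
Step 11: +2 new -> 52 infected
Step 12: +0 new -> 52 infected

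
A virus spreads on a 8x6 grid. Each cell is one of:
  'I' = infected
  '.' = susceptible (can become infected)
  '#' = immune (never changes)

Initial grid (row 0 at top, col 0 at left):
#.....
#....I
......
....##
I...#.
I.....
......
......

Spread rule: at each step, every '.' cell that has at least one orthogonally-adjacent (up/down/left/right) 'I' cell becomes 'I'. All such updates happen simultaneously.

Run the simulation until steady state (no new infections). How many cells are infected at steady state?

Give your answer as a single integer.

Step 0 (initial): 3 infected
Step 1: +7 new -> 10 infected
Step 2: +9 new -> 19 infected
Step 3: +9 new -> 28 infected
Step 4: +7 new -> 35 infected
Step 5: +4 new -> 39 infected
Step 6: +3 new -> 42 infected
Step 7: +1 new -> 43 infected
Step 8: +0 new -> 43 infected

Answer: 43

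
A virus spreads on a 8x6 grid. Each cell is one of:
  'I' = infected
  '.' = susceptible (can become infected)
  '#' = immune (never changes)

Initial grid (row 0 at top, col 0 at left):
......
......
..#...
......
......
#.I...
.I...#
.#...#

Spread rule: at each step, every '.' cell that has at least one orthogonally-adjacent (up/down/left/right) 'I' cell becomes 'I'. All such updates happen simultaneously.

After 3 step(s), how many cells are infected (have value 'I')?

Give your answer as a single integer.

Answer: 21

Derivation:
Step 0 (initial): 2 infected
Step 1: +5 new -> 7 infected
Step 2: +7 new -> 14 infected
Step 3: +7 new -> 21 infected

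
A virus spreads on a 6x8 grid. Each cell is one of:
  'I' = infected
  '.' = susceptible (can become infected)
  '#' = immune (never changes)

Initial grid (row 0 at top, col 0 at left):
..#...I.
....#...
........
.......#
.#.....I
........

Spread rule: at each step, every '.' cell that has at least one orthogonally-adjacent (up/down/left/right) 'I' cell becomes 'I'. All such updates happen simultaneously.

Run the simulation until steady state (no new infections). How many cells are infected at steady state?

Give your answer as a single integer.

Answer: 44

Derivation:
Step 0 (initial): 2 infected
Step 1: +5 new -> 7 infected
Step 2: +7 new -> 14 infected
Step 3: +6 new -> 20 infected
Step 4: +5 new -> 25 infected
Step 5: +5 new -> 30 infected
Step 6: +4 new -> 34 infected
Step 7: +5 new -> 39 infected
Step 8: +4 new -> 43 infected
Step 9: +1 new -> 44 infected
Step 10: +0 new -> 44 infected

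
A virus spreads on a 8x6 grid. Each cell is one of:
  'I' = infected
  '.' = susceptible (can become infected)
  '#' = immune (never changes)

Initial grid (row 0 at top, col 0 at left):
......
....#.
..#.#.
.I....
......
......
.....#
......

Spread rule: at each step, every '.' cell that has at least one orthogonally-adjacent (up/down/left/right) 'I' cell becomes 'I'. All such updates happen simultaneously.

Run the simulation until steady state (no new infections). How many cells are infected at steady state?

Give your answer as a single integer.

Step 0 (initial): 1 infected
Step 1: +4 new -> 5 infected
Step 2: +6 new -> 11 infected
Step 3: +9 new -> 20 infected
Step 4: +9 new -> 29 infected
Step 5: +7 new -> 36 infected
Step 6: +5 new -> 41 infected
Step 7: +2 new -> 43 infected
Step 8: +1 new -> 44 infected
Step 9: +0 new -> 44 infected

Answer: 44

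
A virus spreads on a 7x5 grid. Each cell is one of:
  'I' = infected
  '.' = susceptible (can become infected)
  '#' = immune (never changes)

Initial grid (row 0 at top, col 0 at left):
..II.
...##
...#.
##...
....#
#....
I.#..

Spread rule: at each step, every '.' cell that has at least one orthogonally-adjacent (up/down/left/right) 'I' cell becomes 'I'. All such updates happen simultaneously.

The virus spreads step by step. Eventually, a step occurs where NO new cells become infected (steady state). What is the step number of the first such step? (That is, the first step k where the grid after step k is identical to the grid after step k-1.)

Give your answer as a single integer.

Step 0 (initial): 3 infected
Step 1: +4 new -> 7 infected
Step 2: +4 new -> 11 infected
Step 3: +5 new -> 16 infected
Step 4: +5 new -> 21 infected
Step 5: +4 new -> 25 infected
Step 6: +2 new -> 27 infected
Step 7: +0 new -> 27 infected

Answer: 7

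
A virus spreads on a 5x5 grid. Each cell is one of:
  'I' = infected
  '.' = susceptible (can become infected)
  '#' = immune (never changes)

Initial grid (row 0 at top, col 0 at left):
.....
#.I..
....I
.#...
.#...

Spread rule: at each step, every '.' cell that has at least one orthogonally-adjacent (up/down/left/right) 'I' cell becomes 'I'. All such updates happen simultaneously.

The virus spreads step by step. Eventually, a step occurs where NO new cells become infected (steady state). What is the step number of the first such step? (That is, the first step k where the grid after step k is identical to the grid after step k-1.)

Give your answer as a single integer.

Answer: 6

Derivation:
Step 0 (initial): 2 infected
Step 1: +7 new -> 9 infected
Step 2: +7 new -> 16 infected
Step 3: +4 new -> 20 infected
Step 4: +1 new -> 21 infected
Step 5: +1 new -> 22 infected
Step 6: +0 new -> 22 infected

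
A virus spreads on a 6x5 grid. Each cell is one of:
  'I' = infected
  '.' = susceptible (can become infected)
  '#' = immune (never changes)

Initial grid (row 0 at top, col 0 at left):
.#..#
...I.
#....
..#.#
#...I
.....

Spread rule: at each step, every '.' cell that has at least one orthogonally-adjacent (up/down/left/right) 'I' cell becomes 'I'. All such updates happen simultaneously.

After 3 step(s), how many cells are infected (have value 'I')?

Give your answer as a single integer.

Step 0 (initial): 2 infected
Step 1: +6 new -> 8 infected
Step 2: +7 new -> 15 infected
Step 3: +4 new -> 19 infected

Answer: 19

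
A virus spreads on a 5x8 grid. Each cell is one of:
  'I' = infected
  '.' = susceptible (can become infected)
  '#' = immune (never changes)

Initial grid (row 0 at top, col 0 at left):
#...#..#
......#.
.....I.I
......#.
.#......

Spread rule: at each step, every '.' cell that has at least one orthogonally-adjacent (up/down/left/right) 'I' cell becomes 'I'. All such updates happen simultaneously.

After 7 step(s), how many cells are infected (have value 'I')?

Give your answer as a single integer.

Step 0 (initial): 2 infected
Step 1: +6 new -> 8 infected
Step 2: +6 new -> 14 infected
Step 3: +6 new -> 20 infected
Step 4: +5 new -> 25 infected
Step 5: +5 new -> 30 infected
Step 6: +3 new -> 33 infected
Step 7: +1 new -> 34 infected

Answer: 34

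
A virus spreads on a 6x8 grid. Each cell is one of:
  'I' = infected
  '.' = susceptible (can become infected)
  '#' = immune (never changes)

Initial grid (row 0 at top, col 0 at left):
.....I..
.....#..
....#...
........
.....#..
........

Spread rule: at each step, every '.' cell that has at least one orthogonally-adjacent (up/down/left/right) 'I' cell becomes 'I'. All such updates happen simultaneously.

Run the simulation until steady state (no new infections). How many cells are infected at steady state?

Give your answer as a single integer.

Step 0 (initial): 1 infected
Step 1: +2 new -> 3 infected
Step 2: +4 new -> 7 infected
Step 3: +4 new -> 11 infected
Step 4: +6 new -> 17 infected
Step 5: +7 new -> 24 infected
Step 6: +7 new -> 31 infected
Step 7: +7 new -> 38 infected
Step 8: +4 new -> 42 infected
Step 9: +2 new -> 44 infected
Step 10: +1 new -> 45 infected
Step 11: +0 new -> 45 infected

Answer: 45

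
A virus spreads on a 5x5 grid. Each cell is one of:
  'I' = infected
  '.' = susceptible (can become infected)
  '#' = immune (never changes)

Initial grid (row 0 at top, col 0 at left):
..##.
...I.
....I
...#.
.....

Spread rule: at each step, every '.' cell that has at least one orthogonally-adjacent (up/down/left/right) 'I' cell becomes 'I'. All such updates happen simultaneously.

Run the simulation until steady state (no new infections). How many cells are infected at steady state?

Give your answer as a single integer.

Step 0 (initial): 2 infected
Step 1: +4 new -> 6 infected
Step 2: +4 new -> 10 infected
Step 3: +5 new -> 15 infected
Step 4: +4 new -> 19 infected
Step 5: +2 new -> 21 infected
Step 6: +1 new -> 22 infected
Step 7: +0 new -> 22 infected

Answer: 22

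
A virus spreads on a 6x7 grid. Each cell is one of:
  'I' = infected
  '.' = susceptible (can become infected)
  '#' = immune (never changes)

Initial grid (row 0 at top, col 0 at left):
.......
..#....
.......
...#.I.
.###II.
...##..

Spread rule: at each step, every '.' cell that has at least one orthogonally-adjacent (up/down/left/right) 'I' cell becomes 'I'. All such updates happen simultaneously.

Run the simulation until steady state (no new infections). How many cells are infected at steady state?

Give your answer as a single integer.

Answer: 35

Derivation:
Step 0 (initial): 3 infected
Step 1: +5 new -> 8 infected
Step 2: +4 new -> 12 infected
Step 3: +4 new -> 16 infected
Step 4: +4 new -> 20 infected
Step 5: +3 new -> 23 infected
Step 6: +4 new -> 27 infected
Step 7: +3 new -> 30 infected
Step 8: +2 new -> 32 infected
Step 9: +1 new -> 33 infected
Step 10: +1 new -> 34 infected
Step 11: +1 new -> 35 infected
Step 12: +0 new -> 35 infected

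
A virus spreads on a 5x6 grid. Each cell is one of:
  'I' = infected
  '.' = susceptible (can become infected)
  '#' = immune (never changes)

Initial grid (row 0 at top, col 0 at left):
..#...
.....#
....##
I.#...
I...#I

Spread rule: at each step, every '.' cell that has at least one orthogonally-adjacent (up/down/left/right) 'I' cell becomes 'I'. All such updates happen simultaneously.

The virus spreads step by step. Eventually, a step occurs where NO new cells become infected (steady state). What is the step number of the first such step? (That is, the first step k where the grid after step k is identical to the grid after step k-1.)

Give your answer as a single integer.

Answer: 9

Derivation:
Step 0 (initial): 3 infected
Step 1: +4 new -> 7 infected
Step 2: +4 new -> 11 infected
Step 3: +5 new -> 16 infected
Step 4: +3 new -> 19 infected
Step 5: +1 new -> 20 infected
Step 6: +2 new -> 22 infected
Step 7: +1 new -> 23 infected
Step 8: +1 new -> 24 infected
Step 9: +0 new -> 24 infected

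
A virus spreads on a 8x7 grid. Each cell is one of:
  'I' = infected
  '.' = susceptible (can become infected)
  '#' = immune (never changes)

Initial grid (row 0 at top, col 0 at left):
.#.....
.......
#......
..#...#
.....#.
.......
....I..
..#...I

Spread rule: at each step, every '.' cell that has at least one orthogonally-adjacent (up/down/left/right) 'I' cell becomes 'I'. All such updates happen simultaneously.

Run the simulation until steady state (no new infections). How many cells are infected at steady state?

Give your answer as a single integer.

Step 0 (initial): 2 infected
Step 1: +6 new -> 8 infected
Step 2: +6 new -> 14 infected
Step 3: +5 new -> 19 infected
Step 4: +7 new -> 26 infected
Step 5: +6 new -> 32 infected
Step 6: +7 new -> 39 infected
Step 7: +6 new -> 45 infected
Step 8: +3 new -> 48 infected
Step 9: +1 new -> 49 infected
Step 10: +1 new -> 50 infected
Step 11: +0 new -> 50 infected

Answer: 50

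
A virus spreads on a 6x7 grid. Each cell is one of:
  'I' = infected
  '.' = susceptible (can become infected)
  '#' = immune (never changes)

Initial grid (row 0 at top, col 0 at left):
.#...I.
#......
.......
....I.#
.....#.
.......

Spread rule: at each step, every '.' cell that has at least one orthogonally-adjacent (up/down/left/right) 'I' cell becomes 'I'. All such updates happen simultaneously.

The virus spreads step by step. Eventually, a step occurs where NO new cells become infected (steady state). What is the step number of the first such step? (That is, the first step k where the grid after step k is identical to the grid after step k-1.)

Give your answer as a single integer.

Answer: 7

Derivation:
Step 0 (initial): 2 infected
Step 1: +7 new -> 9 infected
Step 2: +8 new -> 17 infected
Step 3: +8 new -> 25 infected
Step 4: +6 new -> 31 infected
Step 5: +5 new -> 36 infected
Step 6: +1 new -> 37 infected
Step 7: +0 new -> 37 infected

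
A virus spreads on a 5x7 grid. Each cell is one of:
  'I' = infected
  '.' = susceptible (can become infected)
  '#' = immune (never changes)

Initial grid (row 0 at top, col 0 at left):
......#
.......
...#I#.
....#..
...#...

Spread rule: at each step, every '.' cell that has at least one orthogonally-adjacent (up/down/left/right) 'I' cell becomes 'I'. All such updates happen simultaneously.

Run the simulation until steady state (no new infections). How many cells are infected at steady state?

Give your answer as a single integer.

Answer: 30

Derivation:
Step 0 (initial): 1 infected
Step 1: +1 new -> 2 infected
Step 2: +3 new -> 5 infected
Step 3: +4 new -> 9 infected
Step 4: +4 new -> 13 infected
Step 5: +5 new -> 18 infected
Step 6: +7 new -> 25 infected
Step 7: +3 new -> 28 infected
Step 8: +2 new -> 30 infected
Step 9: +0 new -> 30 infected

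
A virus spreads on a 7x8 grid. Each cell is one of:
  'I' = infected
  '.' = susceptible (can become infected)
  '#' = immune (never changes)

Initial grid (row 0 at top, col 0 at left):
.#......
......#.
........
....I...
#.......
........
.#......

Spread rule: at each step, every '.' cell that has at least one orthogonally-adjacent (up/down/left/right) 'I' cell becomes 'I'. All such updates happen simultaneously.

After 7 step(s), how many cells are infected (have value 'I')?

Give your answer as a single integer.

Step 0 (initial): 1 infected
Step 1: +4 new -> 5 infected
Step 2: +8 new -> 13 infected
Step 3: +12 new -> 25 infected
Step 4: +12 new -> 37 infected
Step 5: +9 new -> 46 infected
Step 6: +4 new -> 50 infected
Step 7: +2 new -> 52 infected

Answer: 52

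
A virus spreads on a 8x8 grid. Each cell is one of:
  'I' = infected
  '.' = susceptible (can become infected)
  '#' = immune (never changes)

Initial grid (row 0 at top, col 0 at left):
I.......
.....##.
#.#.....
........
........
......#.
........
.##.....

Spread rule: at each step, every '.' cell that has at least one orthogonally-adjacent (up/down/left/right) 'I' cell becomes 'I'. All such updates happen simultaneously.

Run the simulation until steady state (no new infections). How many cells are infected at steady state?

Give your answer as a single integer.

Answer: 57

Derivation:
Step 0 (initial): 1 infected
Step 1: +2 new -> 3 infected
Step 2: +2 new -> 5 infected
Step 3: +3 new -> 8 infected
Step 4: +3 new -> 11 infected
Step 5: +6 new -> 17 infected
Step 6: +6 new -> 23 infected
Step 7: +7 new -> 30 infected
Step 8: +7 new -> 37 infected
Step 9: +6 new -> 43 infected
Step 10: +5 new -> 48 infected
Step 11: +3 new -> 51 infected
Step 12: +3 new -> 54 infected
Step 13: +2 new -> 56 infected
Step 14: +1 new -> 57 infected
Step 15: +0 new -> 57 infected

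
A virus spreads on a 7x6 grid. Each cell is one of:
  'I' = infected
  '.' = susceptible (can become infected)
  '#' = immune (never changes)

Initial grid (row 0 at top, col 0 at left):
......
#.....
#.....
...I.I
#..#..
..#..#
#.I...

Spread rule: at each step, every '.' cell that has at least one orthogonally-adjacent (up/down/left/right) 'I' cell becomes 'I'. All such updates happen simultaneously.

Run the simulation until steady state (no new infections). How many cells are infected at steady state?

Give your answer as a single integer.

Step 0 (initial): 3 infected
Step 1: +7 new -> 10 infected
Step 2: +10 new -> 20 infected
Step 3: +10 new -> 30 infected
Step 4: +3 new -> 33 infected
Step 5: +1 new -> 34 infected
Step 6: +1 new -> 35 infected
Step 7: +0 new -> 35 infected

Answer: 35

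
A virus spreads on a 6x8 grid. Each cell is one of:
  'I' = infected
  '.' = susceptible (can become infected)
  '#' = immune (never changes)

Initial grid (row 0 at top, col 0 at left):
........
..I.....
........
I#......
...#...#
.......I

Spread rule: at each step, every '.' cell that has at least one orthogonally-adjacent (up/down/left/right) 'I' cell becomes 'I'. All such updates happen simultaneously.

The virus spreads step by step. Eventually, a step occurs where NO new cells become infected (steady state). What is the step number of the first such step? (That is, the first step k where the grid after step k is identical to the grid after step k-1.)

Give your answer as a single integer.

Answer: 7

Derivation:
Step 0 (initial): 3 infected
Step 1: +7 new -> 10 infected
Step 2: +11 new -> 21 infected
Step 3: +10 new -> 31 infected
Step 4: +10 new -> 41 infected
Step 5: +3 new -> 44 infected
Step 6: +1 new -> 45 infected
Step 7: +0 new -> 45 infected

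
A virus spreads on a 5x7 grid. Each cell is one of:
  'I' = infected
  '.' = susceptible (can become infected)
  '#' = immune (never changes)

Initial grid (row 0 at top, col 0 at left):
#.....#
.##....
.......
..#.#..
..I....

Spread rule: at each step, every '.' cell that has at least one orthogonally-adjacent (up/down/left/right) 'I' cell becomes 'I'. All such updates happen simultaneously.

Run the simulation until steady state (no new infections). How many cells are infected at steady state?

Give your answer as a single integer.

Step 0 (initial): 1 infected
Step 1: +2 new -> 3 infected
Step 2: +4 new -> 7 infected
Step 3: +4 new -> 11 infected
Step 4: +6 new -> 17 infected
Step 5: +5 new -> 22 infected
Step 6: +4 new -> 26 infected
Step 7: +3 new -> 29 infected
Step 8: +0 new -> 29 infected

Answer: 29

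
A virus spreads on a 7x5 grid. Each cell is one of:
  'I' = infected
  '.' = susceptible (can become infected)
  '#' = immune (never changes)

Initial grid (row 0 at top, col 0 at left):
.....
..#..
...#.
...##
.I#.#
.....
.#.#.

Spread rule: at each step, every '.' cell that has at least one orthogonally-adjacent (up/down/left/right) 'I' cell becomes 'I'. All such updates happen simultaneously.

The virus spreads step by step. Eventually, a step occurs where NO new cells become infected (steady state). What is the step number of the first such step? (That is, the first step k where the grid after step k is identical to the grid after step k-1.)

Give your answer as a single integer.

Answer: 10

Derivation:
Step 0 (initial): 1 infected
Step 1: +3 new -> 4 infected
Step 2: +5 new -> 9 infected
Step 3: +6 new -> 15 infected
Step 4: +4 new -> 19 infected
Step 5: +3 new -> 22 infected
Step 6: +1 new -> 23 infected
Step 7: +2 new -> 25 infected
Step 8: +1 new -> 26 infected
Step 9: +1 new -> 27 infected
Step 10: +0 new -> 27 infected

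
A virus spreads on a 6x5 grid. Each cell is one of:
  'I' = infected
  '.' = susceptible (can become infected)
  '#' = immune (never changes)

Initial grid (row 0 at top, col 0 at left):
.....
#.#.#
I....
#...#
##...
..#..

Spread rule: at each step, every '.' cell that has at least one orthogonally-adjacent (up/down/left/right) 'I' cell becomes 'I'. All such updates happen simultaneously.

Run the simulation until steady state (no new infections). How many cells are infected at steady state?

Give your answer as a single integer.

Answer: 20

Derivation:
Step 0 (initial): 1 infected
Step 1: +1 new -> 2 infected
Step 2: +3 new -> 5 infected
Step 3: +3 new -> 8 infected
Step 4: +6 new -> 14 infected
Step 5: +2 new -> 16 infected
Step 6: +3 new -> 19 infected
Step 7: +1 new -> 20 infected
Step 8: +0 new -> 20 infected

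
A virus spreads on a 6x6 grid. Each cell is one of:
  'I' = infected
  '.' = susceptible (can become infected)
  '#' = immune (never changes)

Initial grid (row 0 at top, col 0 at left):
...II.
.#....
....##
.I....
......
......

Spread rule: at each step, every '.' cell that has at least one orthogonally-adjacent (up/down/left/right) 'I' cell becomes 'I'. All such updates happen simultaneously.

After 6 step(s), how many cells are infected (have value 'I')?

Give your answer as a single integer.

Answer: 33

Derivation:
Step 0 (initial): 3 infected
Step 1: +8 new -> 11 infected
Step 2: +10 new -> 21 infected
Step 3: +6 new -> 27 infected
Step 4: +3 new -> 30 infected
Step 5: +2 new -> 32 infected
Step 6: +1 new -> 33 infected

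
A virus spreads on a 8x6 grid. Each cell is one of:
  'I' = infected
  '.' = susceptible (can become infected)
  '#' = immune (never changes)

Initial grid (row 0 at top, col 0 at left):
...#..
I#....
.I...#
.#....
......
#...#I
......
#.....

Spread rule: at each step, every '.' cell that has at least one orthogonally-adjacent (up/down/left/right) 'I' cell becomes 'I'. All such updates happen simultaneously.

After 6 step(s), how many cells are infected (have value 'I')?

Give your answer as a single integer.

Step 0 (initial): 3 infected
Step 1: +5 new -> 8 infected
Step 2: +9 new -> 17 infected
Step 3: +10 new -> 27 infected
Step 4: +6 new -> 33 infected
Step 5: +5 new -> 38 infected
Step 6: +3 new -> 41 infected

Answer: 41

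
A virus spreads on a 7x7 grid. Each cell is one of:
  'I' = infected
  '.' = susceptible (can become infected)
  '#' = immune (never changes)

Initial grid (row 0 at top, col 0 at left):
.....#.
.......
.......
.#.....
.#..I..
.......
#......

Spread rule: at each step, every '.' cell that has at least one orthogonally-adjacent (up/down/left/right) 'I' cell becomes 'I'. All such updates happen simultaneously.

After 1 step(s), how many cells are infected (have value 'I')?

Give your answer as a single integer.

Step 0 (initial): 1 infected
Step 1: +4 new -> 5 infected

Answer: 5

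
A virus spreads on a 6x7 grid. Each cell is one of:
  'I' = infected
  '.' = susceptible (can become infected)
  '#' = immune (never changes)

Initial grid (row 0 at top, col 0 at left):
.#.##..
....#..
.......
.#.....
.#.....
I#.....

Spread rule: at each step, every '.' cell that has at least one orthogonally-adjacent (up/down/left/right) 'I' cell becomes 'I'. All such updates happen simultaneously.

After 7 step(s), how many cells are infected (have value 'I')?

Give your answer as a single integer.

Step 0 (initial): 1 infected
Step 1: +1 new -> 2 infected
Step 2: +1 new -> 3 infected
Step 3: +1 new -> 4 infected
Step 4: +2 new -> 6 infected
Step 5: +3 new -> 9 infected
Step 6: +3 new -> 12 infected
Step 7: +5 new -> 17 infected

Answer: 17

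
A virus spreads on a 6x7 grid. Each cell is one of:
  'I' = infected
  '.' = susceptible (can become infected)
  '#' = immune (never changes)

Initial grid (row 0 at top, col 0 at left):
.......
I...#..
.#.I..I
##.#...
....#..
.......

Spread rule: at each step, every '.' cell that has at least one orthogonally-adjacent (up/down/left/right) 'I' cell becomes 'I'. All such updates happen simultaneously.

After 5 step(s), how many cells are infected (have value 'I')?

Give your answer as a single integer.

Step 0 (initial): 3 infected
Step 1: +9 new -> 12 infected
Step 2: +9 new -> 21 infected
Step 3: +6 new -> 27 infected
Step 4: +4 new -> 31 infected
Step 5: +4 new -> 35 infected

Answer: 35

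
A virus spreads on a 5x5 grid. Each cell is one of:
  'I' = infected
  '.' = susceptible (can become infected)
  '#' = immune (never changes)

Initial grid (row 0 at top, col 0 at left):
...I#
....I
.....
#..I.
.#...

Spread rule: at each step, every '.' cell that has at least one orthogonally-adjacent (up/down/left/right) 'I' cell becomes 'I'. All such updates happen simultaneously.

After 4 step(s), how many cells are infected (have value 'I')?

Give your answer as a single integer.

Step 0 (initial): 3 infected
Step 1: +7 new -> 10 infected
Step 2: +6 new -> 16 infected
Step 3: +3 new -> 19 infected
Step 4: +2 new -> 21 infected

Answer: 21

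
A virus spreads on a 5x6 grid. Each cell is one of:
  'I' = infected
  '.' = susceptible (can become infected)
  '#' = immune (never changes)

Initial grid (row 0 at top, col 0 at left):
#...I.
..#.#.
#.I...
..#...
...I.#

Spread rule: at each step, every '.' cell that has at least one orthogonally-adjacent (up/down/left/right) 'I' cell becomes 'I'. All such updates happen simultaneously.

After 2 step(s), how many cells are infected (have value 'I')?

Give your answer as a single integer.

Answer: 18

Derivation:
Step 0 (initial): 3 infected
Step 1: +7 new -> 10 infected
Step 2: +8 new -> 18 infected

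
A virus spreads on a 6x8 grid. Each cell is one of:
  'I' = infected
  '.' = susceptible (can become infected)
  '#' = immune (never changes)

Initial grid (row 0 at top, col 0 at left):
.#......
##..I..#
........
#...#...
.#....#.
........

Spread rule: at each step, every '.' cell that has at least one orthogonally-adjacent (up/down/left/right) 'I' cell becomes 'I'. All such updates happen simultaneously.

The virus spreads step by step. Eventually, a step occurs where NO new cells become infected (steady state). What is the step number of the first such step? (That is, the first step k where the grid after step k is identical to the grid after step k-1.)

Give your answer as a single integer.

Answer: 10

Derivation:
Step 0 (initial): 1 infected
Step 1: +4 new -> 5 infected
Step 2: +6 new -> 11 infected
Step 3: +6 new -> 17 infected
Step 4: +7 new -> 24 infected
Step 5: +7 new -> 31 infected
Step 6: +4 new -> 35 infected
Step 7: +2 new -> 37 infected
Step 8: +1 new -> 38 infected
Step 9: +1 new -> 39 infected
Step 10: +0 new -> 39 infected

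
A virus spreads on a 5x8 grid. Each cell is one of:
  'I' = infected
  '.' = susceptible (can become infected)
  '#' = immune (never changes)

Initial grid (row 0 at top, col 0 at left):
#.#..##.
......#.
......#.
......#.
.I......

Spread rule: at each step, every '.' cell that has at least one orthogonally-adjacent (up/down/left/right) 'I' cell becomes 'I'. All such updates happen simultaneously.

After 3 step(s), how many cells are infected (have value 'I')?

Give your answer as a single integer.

Step 0 (initial): 1 infected
Step 1: +3 new -> 4 infected
Step 2: +4 new -> 8 infected
Step 3: +5 new -> 13 infected

Answer: 13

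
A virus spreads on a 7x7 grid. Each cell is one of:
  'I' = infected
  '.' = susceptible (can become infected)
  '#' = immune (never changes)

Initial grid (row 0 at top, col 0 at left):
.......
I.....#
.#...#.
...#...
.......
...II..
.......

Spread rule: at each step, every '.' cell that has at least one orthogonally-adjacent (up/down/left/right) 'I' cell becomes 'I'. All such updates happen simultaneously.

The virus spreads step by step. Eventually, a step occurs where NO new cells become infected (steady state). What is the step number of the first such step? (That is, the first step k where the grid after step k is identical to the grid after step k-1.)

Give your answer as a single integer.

Step 0 (initial): 3 infected
Step 1: +9 new -> 12 infected
Step 2: +10 new -> 22 infected
Step 3: +13 new -> 35 infected
Step 4: +5 new -> 40 infected
Step 5: +3 new -> 43 infected
Step 6: +1 new -> 44 infected
Step 7: +1 new -> 45 infected
Step 8: +0 new -> 45 infected

Answer: 8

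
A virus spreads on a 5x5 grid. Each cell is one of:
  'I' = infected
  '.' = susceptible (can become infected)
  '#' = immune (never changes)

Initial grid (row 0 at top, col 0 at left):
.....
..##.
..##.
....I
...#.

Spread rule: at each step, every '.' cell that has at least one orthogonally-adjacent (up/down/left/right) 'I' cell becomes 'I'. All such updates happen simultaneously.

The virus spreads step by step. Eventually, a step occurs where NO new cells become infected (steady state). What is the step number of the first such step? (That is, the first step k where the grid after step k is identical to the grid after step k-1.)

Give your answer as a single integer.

Answer: 8

Derivation:
Step 0 (initial): 1 infected
Step 1: +3 new -> 4 infected
Step 2: +2 new -> 6 infected
Step 3: +3 new -> 9 infected
Step 4: +4 new -> 13 infected
Step 5: +4 new -> 17 infected
Step 6: +2 new -> 19 infected
Step 7: +1 new -> 20 infected
Step 8: +0 new -> 20 infected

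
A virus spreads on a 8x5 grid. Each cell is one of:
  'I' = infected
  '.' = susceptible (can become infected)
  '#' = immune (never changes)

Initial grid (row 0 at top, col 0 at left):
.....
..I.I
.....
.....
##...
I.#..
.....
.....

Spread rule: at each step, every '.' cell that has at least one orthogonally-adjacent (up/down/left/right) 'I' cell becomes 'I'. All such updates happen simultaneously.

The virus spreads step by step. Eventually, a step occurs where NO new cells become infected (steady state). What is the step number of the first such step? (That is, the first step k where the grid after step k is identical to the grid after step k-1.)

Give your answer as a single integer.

Answer: 7

Derivation:
Step 0 (initial): 3 infected
Step 1: +8 new -> 11 infected
Step 2: +9 new -> 20 infected
Step 3: +8 new -> 28 infected
Step 4: +5 new -> 33 infected
Step 5: +3 new -> 36 infected
Step 6: +1 new -> 37 infected
Step 7: +0 new -> 37 infected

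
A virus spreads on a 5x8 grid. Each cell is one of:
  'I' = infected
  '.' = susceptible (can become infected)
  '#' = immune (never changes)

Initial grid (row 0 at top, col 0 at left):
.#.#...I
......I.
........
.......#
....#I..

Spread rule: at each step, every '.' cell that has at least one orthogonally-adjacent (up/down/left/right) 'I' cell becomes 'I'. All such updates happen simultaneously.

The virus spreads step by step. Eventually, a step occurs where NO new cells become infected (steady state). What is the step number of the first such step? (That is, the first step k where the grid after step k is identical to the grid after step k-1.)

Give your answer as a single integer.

Answer: 8

Derivation:
Step 0 (initial): 3 infected
Step 1: +6 new -> 9 infected
Step 2: +7 new -> 16 infected
Step 3: +4 new -> 20 infected
Step 4: +4 new -> 24 infected
Step 5: +5 new -> 29 infected
Step 6: +4 new -> 33 infected
Step 7: +3 new -> 36 infected
Step 8: +0 new -> 36 infected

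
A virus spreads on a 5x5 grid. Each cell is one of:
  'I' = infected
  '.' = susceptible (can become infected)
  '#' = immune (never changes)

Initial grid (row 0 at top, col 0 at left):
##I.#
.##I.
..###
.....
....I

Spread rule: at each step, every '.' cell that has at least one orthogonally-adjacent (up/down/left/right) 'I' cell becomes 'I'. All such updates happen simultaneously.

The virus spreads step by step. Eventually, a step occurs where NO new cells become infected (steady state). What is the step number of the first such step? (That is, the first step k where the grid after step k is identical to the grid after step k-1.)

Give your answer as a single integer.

Answer: 8

Derivation:
Step 0 (initial): 3 infected
Step 1: +4 new -> 7 infected
Step 2: +2 new -> 9 infected
Step 3: +2 new -> 11 infected
Step 4: +2 new -> 13 infected
Step 5: +2 new -> 15 infected
Step 6: +1 new -> 16 infected
Step 7: +1 new -> 17 infected
Step 8: +0 new -> 17 infected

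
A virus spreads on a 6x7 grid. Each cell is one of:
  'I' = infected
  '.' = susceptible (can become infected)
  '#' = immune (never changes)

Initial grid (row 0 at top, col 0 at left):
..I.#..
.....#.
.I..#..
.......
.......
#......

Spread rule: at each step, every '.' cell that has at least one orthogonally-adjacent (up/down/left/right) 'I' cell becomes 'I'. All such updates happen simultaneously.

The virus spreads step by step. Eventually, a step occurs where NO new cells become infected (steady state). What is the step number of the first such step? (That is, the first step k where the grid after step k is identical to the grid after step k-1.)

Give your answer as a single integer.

Answer: 11

Derivation:
Step 0 (initial): 2 infected
Step 1: +7 new -> 9 infected
Step 2: +7 new -> 16 infected
Step 3: +5 new -> 21 infected
Step 4: +3 new -> 24 infected
Step 5: +3 new -> 27 infected
Step 6: +4 new -> 31 infected
Step 7: +3 new -> 34 infected
Step 8: +2 new -> 36 infected
Step 9: +1 new -> 37 infected
Step 10: +1 new -> 38 infected
Step 11: +0 new -> 38 infected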